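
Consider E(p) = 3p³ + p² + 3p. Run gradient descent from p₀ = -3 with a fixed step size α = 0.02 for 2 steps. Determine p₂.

-8.180448

E′(p) = 9p² + 2p + 3
p₁ = -3 − 0.02·78 = -4.56
p₂ = -4.56 − 0.02·181.0224 = -8.180448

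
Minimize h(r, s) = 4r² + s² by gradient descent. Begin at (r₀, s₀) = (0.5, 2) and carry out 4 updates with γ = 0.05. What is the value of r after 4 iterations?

∇h = (8r, 2s)
(r₁, s₁) = (0.5, 2) − 0.05·(4, 4) = (0.3, 1.8)
(r₂, s₂) = (0.3, 1.8) − 0.05·(2.4, 3.6) = (0.18, 1.62)
(r₃, s₃) = (0.18, 1.62) − 0.05·(1.44, 3.24) = (0.108, 1.458)
(r₄, s₄) = (0.108, 1.458) − 0.05·(0.864, 2.916) = (0.0648, 1.3122)
r = 0.0648

0.0648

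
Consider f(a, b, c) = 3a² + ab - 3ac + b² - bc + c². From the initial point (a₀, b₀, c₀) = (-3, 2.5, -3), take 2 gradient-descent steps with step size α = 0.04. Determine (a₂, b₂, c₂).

∇f = (6a + b - 3c, a + 2b - c, -3a - b + 2c)
Step 1: at (-3, 2.5, -3), ∇f = (-6.5, 5, 0.5) → (-3, 2.5, -3) − 0.04·(-6.5, 5, 0.5) = (-2.74, 2.3, -3.02)
Step 2: at (-2.74, 2.3, -3.02), ∇f = (-5.08, 4.88, -0.12) → (-2.74, 2.3, -3.02) − 0.04·(-5.08, 4.88, -0.12) = (-2.5368, 2.1048, -3.0152)

(-2.5368, 2.1048, -3.0152)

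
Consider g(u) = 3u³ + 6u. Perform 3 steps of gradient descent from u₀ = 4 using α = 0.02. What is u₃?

g′(u) = 9u² + 6
Step 1: g′(4) = 150; u₁ = 4 − 0.02·150 = 1
Step 2: g′(1) = 15; u₂ = 1 − 0.02·15 = 0.7
Step 3: g′(0.7) = 10.41; u₃ = 0.7 − 0.02·10.41 = 0.4918

0.4918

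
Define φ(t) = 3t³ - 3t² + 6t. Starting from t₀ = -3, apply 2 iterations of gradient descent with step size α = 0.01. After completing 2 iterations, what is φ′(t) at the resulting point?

φ′(t) = 9t² - 6t + 6
t₁ = -3 − 0.01·105 = -4.05
t₂ = -4.05 − 0.01·177.9225 = -5.829225
φ′(t) at (-5.829225) = 346.794126905625

346.794126905625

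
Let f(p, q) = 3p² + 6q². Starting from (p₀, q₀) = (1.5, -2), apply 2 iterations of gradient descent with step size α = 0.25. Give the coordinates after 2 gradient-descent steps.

∇f = (6p, 12q)
Step 1: at (1.5, -2), ∇f = (9, -24) → (1.5, -2) − 0.25·(9, -24) = (-0.75, 4)
Step 2: at (-0.75, 4), ∇f = (-4.5, 48) → (-0.75, 4) − 0.25·(-4.5, 48) = (0.375, -8)

(0.375, -8)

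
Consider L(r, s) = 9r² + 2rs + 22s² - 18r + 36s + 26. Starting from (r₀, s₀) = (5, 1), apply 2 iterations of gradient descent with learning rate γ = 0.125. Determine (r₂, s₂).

(10.125, 42.6875)

∇L = (18r + 2s - 18, 2r + 44s + 36)
(r₁, s₁) = (5, 1) − 0.125·(74, 90) = (-4.25, -10.25)
(r₂, s₂) = (-4.25, -10.25) − 0.125·(-115, -423.5) = (10.125, 42.6875)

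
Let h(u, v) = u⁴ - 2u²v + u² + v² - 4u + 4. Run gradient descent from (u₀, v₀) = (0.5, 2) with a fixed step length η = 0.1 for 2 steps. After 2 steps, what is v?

∇h = (4u³ - 4uv + 2u - 4, -2u² + 2v)
(u₁, v₁) = (0.5, 2) − 0.1·(-6.5, 3.5) = (1.15, 1.65)
(u₂, v₂) = (1.15, 1.65) − 0.1·(-3.2065, 0.655) = (1.47065, 1.5845)
v = 1.5845

1.5845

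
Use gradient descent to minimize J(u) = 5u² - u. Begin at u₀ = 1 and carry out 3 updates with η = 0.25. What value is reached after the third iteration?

-2.9375

J′(u) = 10u - 1
Step 1: J′(1) = 9; u₁ = 1 − 0.25·9 = -1.25
Step 2: J′(-1.25) = -13.5; u₂ = -1.25 − 0.25·(-13.5) = 2.125
Step 3: J′(2.125) = 20.25; u₃ = 2.125 − 0.25·20.25 = -2.9375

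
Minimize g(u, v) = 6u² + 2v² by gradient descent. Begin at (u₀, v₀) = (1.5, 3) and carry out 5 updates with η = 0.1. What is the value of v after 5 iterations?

0.23328

∇g = (12u, 4v)
Step 1: at (1.5, 3), ∇g = (18, 12) → (1.5, 3) − 0.1·(18, 12) = (-0.3, 1.8)
Step 2: at (-0.3, 1.8), ∇g = (-3.6, 7.2) → (-0.3, 1.8) − 0.1·(-3.6, 7.2) = (0.06, 1.08)
Step 3: at (0.06, 1.08), ∇g = (0.72, 4.32) → (0.06, 1.08) − 0.1·(0.72, 4.32) = (-0.012, 0.648)
Step 4: at (-0.012, 0.648), ∇g = (-0.144, 2.592) → (-0.012, 0.648) − 0.1·(-0.144, 2.592) = (0.0024, 0.3888)
Step 5: at (0.0024, 0.3888), ∇g = (0.0288, 1.5552) → (0.0024, 0.3888) − 0.1·(0.0288, 1.5552) = (-0.00048, 0.23328)
v = 0.23328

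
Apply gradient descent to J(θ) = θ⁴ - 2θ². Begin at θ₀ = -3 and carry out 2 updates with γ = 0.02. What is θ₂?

J′(θ) = 4θ³ - 4θ
θ₁ = -3 − 0.02·(-96) = -1.08
θ₂ = -1.08 − 0.02·(-0.718848) = -1.06562304

-1.06562304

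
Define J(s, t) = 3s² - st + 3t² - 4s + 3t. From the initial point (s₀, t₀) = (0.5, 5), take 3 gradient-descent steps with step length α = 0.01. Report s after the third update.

0.660062

∇J = (6s - t - 4, -s + 6t + 3)
(s₁, t₁) = (0.5, 5) − 0.01·(-6, 32.5) = (0.56, 4.675)
(s₂, t₂) = (0.56, 4.675) − 0.01·(-5.315, 30.49) = (0.61315, 4.3701)
(s₃, t₃) = (0.61315, 4.3701) − 0.01·(-4.6912, 28.60745) = (0.660062, 4.0840255)
s = 0.660062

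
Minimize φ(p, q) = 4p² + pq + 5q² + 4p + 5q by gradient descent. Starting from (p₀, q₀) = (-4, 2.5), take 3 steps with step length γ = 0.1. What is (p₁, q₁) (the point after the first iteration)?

∇φ = (8p + q + 4, p + 10q + 5)
(p₁, q₁) = (-4, 2.5) − 0.1·(-25.5, 26) = (-1.45, -0.1)

(-1.45, -0.1)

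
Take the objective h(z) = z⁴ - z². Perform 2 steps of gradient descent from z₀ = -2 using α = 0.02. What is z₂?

h′(z) = 4z³ - 2z
z₁ = -2 − 0.02·(-28) = -1.44
z₂ = -1.44 − 0.02·(-9.063936) = -1.25872128

-1.25872128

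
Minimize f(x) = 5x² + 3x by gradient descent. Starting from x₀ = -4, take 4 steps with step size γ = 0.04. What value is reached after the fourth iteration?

f′(x) = 10x + 3
x₁ = -4 − 0.04·(-37) = -2.52
x₂ = -2.52 − 0.04·(-22.2) = -1.632
x₃ = -1.632 − 0.04·(-13.32) = -1.0992
x₄ = -1.0992 − 0.04·(-7.992) = -0.77952

-0.77952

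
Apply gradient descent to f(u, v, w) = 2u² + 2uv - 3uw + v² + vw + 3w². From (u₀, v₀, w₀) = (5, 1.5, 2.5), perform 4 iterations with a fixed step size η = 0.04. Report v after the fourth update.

-0.43920256

∇f = (4u + 2v - 3w, 2u + 2v + w, -3u + v + 6w)
(u₁, v₁, w₁) = (5, 1.5, 2.5) − 0.04·(15.5, 15.5, 1.5) = (4.38, 0.88, 2.44)
(u₂, v₂, w₂) = (4.38, 0.88, 2.44) − 0.04·(11.96, 12.96, 2.38) = (3.9016, 0.3616, 2.3448)
(u₃, v₃, w₃) = (3.9016, 0.3616, 2.3448) − 0.04·(9.2952, 10.8712, 2.7256) = (3.529792, -0.073248, 2.235776)
(u₄, v₄, w₄) = (3.529792, -0.073248, 2.235776) − 0.04·(7.265344, 9.148864, 2.752032) = (3.23917824, -0.43920256, 2.12569472)
v = -0.43920256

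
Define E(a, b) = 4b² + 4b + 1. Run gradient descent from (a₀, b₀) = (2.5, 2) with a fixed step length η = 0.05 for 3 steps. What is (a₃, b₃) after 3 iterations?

(2.5, 0.04)

∇E = (0, 8b + 4)
Step 1: at (2.5, 2), ∇E = (0, 20) → (2.5, 2) − 0.05·(0, 20) = (2.5, 1)
Step 2: at (2.5, 1), ∇E = (0, 12) → (2.5, 1) − 0.05·(0, 12) = (2.5, 0.4)
Step 3: at (2.5, 0.4), ∇E = (0, 7.2) → (2.5, 0.4) − 0.05·(0, 7.2) = (2.5, 0.04)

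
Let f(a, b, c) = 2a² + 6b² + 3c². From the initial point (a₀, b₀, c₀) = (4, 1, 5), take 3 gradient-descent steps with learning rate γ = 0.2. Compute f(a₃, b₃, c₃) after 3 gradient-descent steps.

∇f = (4a, 12b, 6c)
Step 1: at (4, 1, 5), ∇f = (16, 12, 30) → (4, 1, 5) − 0.2·(16, 12, 30) = (0.8, -1.4, -1)
Step 2: at (0.8, -1.4, -1), ∇f = (3.2, -16.8, -6) → (0.8, -1.4, -1) − 0.2·(3.2, -16.8, -6) = (0.16, 1.96, 0.2)
Step 3: at (0.16, 1.96, 0.2), ∇f = (0.64, 23.52, 1.2) → (0.16, 1.96, 0.2) − 0.2·(0.64, 23.52, 1.2) = (0.032, -2.744, -0.04)
f(0.032, -2.744, -0.04) = 45.184064

45.184064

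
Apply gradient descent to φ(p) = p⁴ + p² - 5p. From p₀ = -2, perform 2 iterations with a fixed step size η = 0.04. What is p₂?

φ′(p) = 4p³ + 2p - 5
p₁ = -2 − 0.04·(-41) = -0.36
p₂ = -0.36 − 0.04·(-5.906624) = -0.12373504

-0.12373504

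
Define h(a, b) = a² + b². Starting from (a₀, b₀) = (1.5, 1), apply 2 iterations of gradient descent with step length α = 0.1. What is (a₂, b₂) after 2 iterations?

(0.96, 0.64)

∇h = (2a, 2b)
Step 1: at (1.5, 1), ∇h = (3, 2) → (1.5, 1) − 0.1·(3, 2) = (1.2, 0.8)
Step 2: at (1.2, 0.8), ∇h = (2.4, 1.6) → (1.2, 0.8) − 0.1·(2.4, 1.6) = (0.96, 0.64)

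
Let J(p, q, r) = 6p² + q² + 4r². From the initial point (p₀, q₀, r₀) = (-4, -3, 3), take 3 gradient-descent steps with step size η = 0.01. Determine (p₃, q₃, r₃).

(-2.725888, -2.823576, 2.336064)

∇J = (12p, 2q, 8r)
Step 1: at (-4, -3, 3), ∇J = (-48, -6, 24) → (-4, -3, 3) − 0.01·(-48, -6, 24) = (-3.52, -2.94, 2.76)
Step 2: at (-3.52, -2.94, 2.76), ∇J = (-42.24, -5.88, 22.08) → (-3.52, -2.94, 2.76) − 0.01·(-42.24, -5.88, 22.08) = (-3.0976, -2.8812, 2.5392)
Step 3: at (-3.0976, -2.8812, 2.5392), ∇J = (-37.1712, -5.7624, 20.3136) → (-3.0976, -2.8812, 2.5392) − 0.01·(-37.1712, -5.7624, 20.3136) = (-2.725888, -2.823576, 2.336064)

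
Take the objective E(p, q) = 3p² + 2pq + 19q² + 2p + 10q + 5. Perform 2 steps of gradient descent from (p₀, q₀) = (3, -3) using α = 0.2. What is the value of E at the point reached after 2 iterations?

237411.944

∇E = (6p + 2q + 2, 2p + 38q + 10)
(p₁, q₁) = (3, -3) − 0.2·(14, -98) = (0.2, 16.6)
(p₂, q₂) = (0.2, 16.6) − 0.2·(36.4, 641.2) = (-7.08, -111.64)
E(-7.08, -111.64) = 237411.944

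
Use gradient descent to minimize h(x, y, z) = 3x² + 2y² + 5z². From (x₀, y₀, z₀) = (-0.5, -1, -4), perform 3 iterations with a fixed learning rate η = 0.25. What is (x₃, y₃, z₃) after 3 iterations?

∇h = (6x, 4y, 10z)
(x₁, y₁, z₁) = (-0.5, -1, -4) − 0.25·(-3, -4, -40) = (0.25, 0, 6)
(x₂, y₂, z₂) = (0.25, 0, 6) − 0.25·(1.5, 0, 60) = (-0.125, 0, -9)
(x₃, y₃, z₃) = (-0.125, 0, -9) − 0.25·(-0.75, 0, -90) = (0.0625, 0, 13.5)

(0.0625, 0, 13.5)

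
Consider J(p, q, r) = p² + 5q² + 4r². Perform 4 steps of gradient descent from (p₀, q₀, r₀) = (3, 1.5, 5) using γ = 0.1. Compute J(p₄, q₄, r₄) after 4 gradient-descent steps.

∇J = (2p, 10q, 8r)
Step 1: at (3, 1.5, 5), ∇J = (6, 15, 40) → (3, 1.5, 5) − 0.1·(6, 15, 40) = (2.4, 0, 1)
Step 2: at (2.4, 0, 1), ∇J = (4.8, 0, 8) → (2.4, 0, 1) − 0.1·(4.8, 0, 8) = (1.92, 0, 0.2)
Step 3: at (1.92, 0, 0.2), ∇J = (3.84, 0, 1.6) → (1.92, 0, 0.2) − 0.1·(3.84, 0, 1.6) = (1.536, 0, 0.04)
Step 4: at (1.536, 0, 0.04), ∇J = (3.072, 0, 0.32) → (1.536, 0, 0.04) − 0.1·(3.072, 0, 0.32) = (1.2288, 0, 0.008)
J(1.2288, 0, 0.008) = 1.51020544

1.51020544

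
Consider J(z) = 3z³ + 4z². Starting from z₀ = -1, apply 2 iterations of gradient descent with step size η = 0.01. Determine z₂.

J′(z) = 9z² + 8z
z₁ = -1 − 0.01·1 = -1.01
z₂ = -1.01 − 0.01·1.1009 = -1.021009

-1.021009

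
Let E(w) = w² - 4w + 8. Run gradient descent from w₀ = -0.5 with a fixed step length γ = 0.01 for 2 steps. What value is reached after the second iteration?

E′(w) = 2w - 4
Step 1: E′(-0.5) = -5; w₁ = -0.5 − 0.01·(-5) = -0.45
Step 2: E′(-0.45) = -4.9; w₂ = -0.45 − 0.01·(-4.9) = -0.401

-0.401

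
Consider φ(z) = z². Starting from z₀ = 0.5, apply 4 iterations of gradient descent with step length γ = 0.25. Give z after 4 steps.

0.03125

φ′(z) = 2z
z₁ = 0.5 − 0.25·1 = 0.25
z₂ = 0.25 − 0.25·0.5 = 0.125
z₃ = 0.125 − 0.25·0.25 = 0.0625
z₄ = 0.0625 − 0.25·0.125 = 0.03125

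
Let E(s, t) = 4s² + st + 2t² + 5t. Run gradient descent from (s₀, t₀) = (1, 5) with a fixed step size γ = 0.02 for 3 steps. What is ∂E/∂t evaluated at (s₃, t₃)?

∇E = (8s + t, s + 4t + 5)
(s₁, t₁) = (1, 5) − 0.02·(13, 26) = (0.74, 4.48)
(s₂, t₂) = (0.74, 4.48) − 0.02·(10.4, 23.66) = (0.532, 4.0068)
(s₃, t₃) = (0.532, 4.0068) − 0.02·(8.2628, 21.5592) = (0.366744, 3.575616)
∂E/∂t at (0.366744, 3.575616) = 19.669208

19.669208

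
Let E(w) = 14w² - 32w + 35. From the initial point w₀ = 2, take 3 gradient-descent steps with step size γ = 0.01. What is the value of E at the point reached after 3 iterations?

18.147230429184

E′(w) = 28w - 32
Step 1: E′(2) = 24; w₁ = 2 − 0.01·24 = 1.76
Step 2: E′(1.76) = 17.28; w₂ = 1.76 − 0.01·17.28 = 1.5872
Step 3: E′(1.5872) = 12.4416; w₃ = 1.5872 − 0.01·12.4416 = 1.462784
E(1.462784) = 18.147230429184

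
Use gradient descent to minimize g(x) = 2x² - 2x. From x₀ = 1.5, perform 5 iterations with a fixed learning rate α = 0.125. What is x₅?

g′(x) = 4x - 2
x₁ = 1.5 − 0.125·4 = 1
x₂ = 1 − 0.125·2 = 0.75
x₃ = 0.75 − 0.125·1 = 0.625
x₄ = 0.625 − 0.125·0.5 = 0.5625
x₅ = 0.5625 − 0.125·0.25 = 0.53125

0.53125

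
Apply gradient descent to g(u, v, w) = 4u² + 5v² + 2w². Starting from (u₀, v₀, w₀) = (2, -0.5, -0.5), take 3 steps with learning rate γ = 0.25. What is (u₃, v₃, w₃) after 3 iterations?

∇g = (8u, 10v, 4w)
Step 1: at (2, -0.5, -0.5), ∇g = (16, -5, -2) → (2, -0.5, -0.5) − 0.25·(16, -5, -2) = (-2, 0.75, 0)
Step 2: at (-2, 0.75, 0), ∇g = (-16, 7.5, 0) → (-2, 0.75, 0) − 0.25·(-16, 7.5, 0) = (2, -1.125, 0)
Step 3: at (2, -1.125, 0), ∇g = (16, -11.25, 0) → (2, -1.125, 0) − 0.25·(16, -11.25, 0) = (-2, 1.6875, 0)

(-2, 1.6875, 0)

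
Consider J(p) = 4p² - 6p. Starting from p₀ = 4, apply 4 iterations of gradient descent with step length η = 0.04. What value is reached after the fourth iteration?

J′(p) = 8p - 6
Step 1: J′(4) = 26; p₁ = 4 − 0.04·26 = 2.96
Step 2: J′(2.96) = 17.68; p₂ = 2.96 − 0.04·17.68 = 2.2528
Step 3: J′(2.2528) = 12.0224; p₃ = 2.2528 − 0.04·12.0224 = 1.771904
Step 4: J′(1.771904) = 8.175232; p₄ = 1.771904 − 0.04·8.175232 = 1.44489472

1.44489472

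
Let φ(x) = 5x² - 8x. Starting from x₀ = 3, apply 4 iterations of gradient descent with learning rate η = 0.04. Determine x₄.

φ′(x) = 10x - 8
x₁ = 3 − 0.04·22 = 2.12
x₂ = 2.12 − 0.04·13.2 = 1.592
x₃ = 1.592 − 0.04·7.92 = 1.2752
x₄ = 1.2752 − 0.04·4.752 = 1.08512

1.08512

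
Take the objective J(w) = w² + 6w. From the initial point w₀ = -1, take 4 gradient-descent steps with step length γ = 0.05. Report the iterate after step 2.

-1.38

J′(w) = 2w + 6
w₁ = -1 − 0.05·4 = -1.2
w₂ = -1.2 − 0.05·3.6 = -1.38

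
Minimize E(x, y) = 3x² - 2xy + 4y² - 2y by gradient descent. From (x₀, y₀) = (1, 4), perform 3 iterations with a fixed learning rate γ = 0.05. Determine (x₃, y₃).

∇E = (6x - 2y, -2x + 8y - 2)
Step 1: at (1, 4), ∇E = (-2, 28) → (1, 4) − 0.05·(-2, 28) = (1.1, 2.6)
Step 2: at (1.1, 2.6), ∇E = (1.4, 16.6) → (1.1, 2.6) − 0.05·(1.4, 16.6) = (1.03, 1.77)
Step 3: at (1.03, 1.77), ∇E = (2.64, 10.1) → (1.03, 1.77) − 0.05·(2.64, 10.1) = (0.898, 1.265)

(0.898, 1.265)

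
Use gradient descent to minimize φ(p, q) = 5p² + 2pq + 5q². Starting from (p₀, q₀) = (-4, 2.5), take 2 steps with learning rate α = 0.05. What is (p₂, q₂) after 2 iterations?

∇φ = (10p + 2q, 2p + 10q)
(p₁, q₁) = (-4, 2.5) − 0.05·(-35, 17) = (-2.25, 1.65)
(p₂, q₂) = (-2.25, 1.65) − 0.05·(-19.2, 12) = (-1.29, 1.05)

(-1.29, 1.05)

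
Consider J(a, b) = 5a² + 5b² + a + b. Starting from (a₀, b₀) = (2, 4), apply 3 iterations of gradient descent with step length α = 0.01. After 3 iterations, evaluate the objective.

56.2858901

∇J = (10a + 1, 10b + 1)
(a₁, b₁) = (2, 4) − 0.01·(21, 41) = (1.79, 3.59)
(a₂, b₂) = (1.79, 3.59) − 0.01·(18.9, 36.9) = (1.601, 3.221)
(a₃, b₃) = (1.601, 3.221) − 0.01·(17.01, 33.21) = (1.4309, 2.8889)
J(1.4309, 2.8889) = 56.2858901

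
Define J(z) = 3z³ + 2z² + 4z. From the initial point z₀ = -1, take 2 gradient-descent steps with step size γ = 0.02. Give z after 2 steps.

-1.416232

J′(z) = 9z² + 4z + 4
z₁ = -1 − 0.02·9 = -1.18
z₂ = -1.18 − 0.02·11.8116 = -1.416232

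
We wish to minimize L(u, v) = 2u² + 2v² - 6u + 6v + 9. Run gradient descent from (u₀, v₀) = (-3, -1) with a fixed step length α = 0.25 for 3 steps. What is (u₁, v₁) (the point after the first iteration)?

(1.5, -1.5)

∇L = (4u - 6, 4v + 6)
(u₁, v₁) = (-3, -1) − 0.25·(-18, 2) = (1.5, -1.5)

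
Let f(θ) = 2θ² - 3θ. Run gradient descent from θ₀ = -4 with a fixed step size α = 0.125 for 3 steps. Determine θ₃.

f′(θ) = 4θ - 3
Step 1: f′(-4) = -19; θ₁ = -4 − 0.125·(-19) = -1.625
Step 2: f′(-1.625) = -9.5; θ₂ = -1.625 − 0.125·(-9.5) = -0.4375
Step 3: f′(-0.4375) = -4.75; θ₃ = -0.4375 − 0.125·(-4.75) = 0.15625

0.15625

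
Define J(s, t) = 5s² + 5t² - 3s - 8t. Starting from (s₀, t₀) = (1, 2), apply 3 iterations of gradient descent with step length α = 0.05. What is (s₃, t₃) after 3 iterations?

(0.3875, 0.95)

∇J = (10s - 3, 10t - 8)
(s₁, t₁) = (1, 2) − 0.05·(7, 12) = (0.65, 1.4)
(s₂, t₂) = (0.65, 1.4) − 0.05·(3.5, 6) = (0.475, 1.1)
(s₃, t₃) = (0.475, 1.1) − 0.05·(1.75, 3) = (0.3875, 0.95)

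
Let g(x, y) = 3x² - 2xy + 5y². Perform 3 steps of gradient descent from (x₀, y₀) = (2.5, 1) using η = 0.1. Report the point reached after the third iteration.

(0.28, 0.116)

∇g = (6x - 2y, -2x + 10y)
(x₁, y₁) = (2.5, 1) − 0.1·(13, 5) = (1.2, 0.5)
(x₂, y₂) = (1.2, 0.5) − 0.1·(6.2, 2.6) = (0.58, 0.24)
(x₃, y₃) = (0.58, 0.24) − 0.1·(3, 1.24) = (0.28, 0.116)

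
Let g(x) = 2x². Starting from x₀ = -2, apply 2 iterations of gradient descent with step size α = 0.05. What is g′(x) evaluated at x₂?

g′(x) = 4x
x₁ = -2 − 0.05·(-8) = -1.6
x₂ = -1.6 − 0.05·(-6.4) = -1.28
g′(x) at (-1.28) = -5.12

-5.12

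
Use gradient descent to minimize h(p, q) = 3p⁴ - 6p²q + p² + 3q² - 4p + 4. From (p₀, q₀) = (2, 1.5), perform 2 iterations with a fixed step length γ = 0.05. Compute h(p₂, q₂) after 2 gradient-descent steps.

∇h = (12p³ - 12pq + 2p - 4, -6p² + 6q)
(p₁, q₁) = (2, 1.5) − 0.05·(60, -15) = (-1, 2.25)
(p₂, q₂) = (-1, 2.25) − 0.05·(9, 7.5) = (-1.45, 1.875)
h(-1.45, 1.875) = 12.05776875

12.05776875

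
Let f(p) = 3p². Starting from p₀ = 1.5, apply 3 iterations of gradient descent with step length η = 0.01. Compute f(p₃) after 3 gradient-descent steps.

f′(p) = 6p
Step 1: f′(1.5) = 9; p₁ = 1.5 − 0.01·9 = 1.41
Step 2: f′(1.41) = 8.46; p₂ = 1.41 − 0.01·8.46 = 1.3254
Step 3: f′(1.3254) = 7.9524; p₃ = 1.3254 − 0.01·7.9524 = 1.245876
f(1.245876) = 4.656621022128

4.656621022128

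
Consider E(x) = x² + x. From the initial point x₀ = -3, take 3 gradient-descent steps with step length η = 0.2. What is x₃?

-1.04

E′(x) = 2x + 1
x₁ = -3 − 0.2·(-5) = -2
x₂ = -2 − 0.2·(-3) = -1.4
x₃ = -1.4 − 0.2·(-1.8) = -1.04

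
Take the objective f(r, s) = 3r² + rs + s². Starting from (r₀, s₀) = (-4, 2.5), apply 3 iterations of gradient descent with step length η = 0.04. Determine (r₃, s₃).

∇f = (6r + s, r + 2s)
Step 1: at (-4, 2.5), ∇f = (-21.5, 1) → (-4, 2.5) − 0.04·(-21.5, 1) = (-3.14, 2.46)
Step 2: at (-3.14, 2.46), ∇f = (-16.38, 1.78) → (-3.14, 2.46) − 0.04·(-16.38, 1.78) = (-2.4848, 2.3888)
Step 3: at (-2.4848, 2.3888), ∇f = (-12.52, 2.2928) → (-2.4848, 2.3888) − 0.04·(-12.52, 2.2928) = (-1.984, 2.297088)

(-1.984, 2.297088)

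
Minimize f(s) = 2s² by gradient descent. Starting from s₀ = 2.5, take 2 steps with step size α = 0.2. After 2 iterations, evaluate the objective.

f′(s) = 4s
Step 1: f′(2.5) = 10; s₁ = 2.5 − 0.2·10 = 0.5
Step 2: f′(0.5) = 2; s₂ = 0.5 − 0.2·2 = 0.1
f(0.1) = 0.02

0.02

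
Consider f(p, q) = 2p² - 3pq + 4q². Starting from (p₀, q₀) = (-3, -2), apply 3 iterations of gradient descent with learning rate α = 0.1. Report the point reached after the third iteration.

∇f = (4p - 3q, -3p + 8q)
Step 1: at (-3, -2), ∇f = (-6, -7) → (-3, -2) − 0.1·(-6, -7) = (-2.4, -1.3)
Step 2: at (-2.4, -1.3), ∇f = (-5.7, -3.2) → (-2.4, -1.3) − 0.1·(-5.7, -3.2) = (-1.83, -0.98)
Step 3: at (-1.83, -0.98), ∇f = (-4.38, -2.35) → (-1.83, -0.98) − 0.1·(-4.38, -2.35) = (-1.392, -0.745)

(-1.392, -0.745)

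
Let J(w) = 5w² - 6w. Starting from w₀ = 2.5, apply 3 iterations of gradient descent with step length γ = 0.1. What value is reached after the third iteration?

0.6

J′(w) = 10w - 6
w₁ = 2.5 − 0.1·19 = 0.6
w₂ = 0.6 − 0.1·0 = 0.6
w₃ = 0.6 − 0.1·0 = 0.6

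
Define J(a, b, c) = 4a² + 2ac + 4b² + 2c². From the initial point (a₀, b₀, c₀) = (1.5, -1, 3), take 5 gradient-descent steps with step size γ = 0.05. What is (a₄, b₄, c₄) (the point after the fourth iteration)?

(-0.19365, -0.1296, 1.1121)

∇J = (8a + 2c, 8b, 2a + 4c)
Step 1: at (1.5, -1, 3), ∇J = (18, -8, 15) → (1.5, -1, 3) − 0.05·(18, -8, 15) = (0.6, -0.6, 2.25)
Step 2: at (0.6, -0.6, 2.25), ∇J = (9.3, -4.8, 10.2) → (0.6, -0.6, 2.25) − 0.05·(9.3, -4.8, 10.2) = (0.135, -0.36, 1.74)
Step 3: at (0.135, -0.36, 1.74), ∇J = (4.56, -2.88, 7.23) → (0.135, -0.36, 1.74) − 0.05·(4.56, -2.88, 7.23) = (-0.093, -0.216, 1.3785)
Step 4: at (-0.093, -0.216, 1.3785), ∇J = (2.013, -1.728, 5.328) → (-0.093, -0.216, 1.3785) − 0.05·(2.013, -1.728, 5.328) = (-0.19365, -0.1296, 1.1121)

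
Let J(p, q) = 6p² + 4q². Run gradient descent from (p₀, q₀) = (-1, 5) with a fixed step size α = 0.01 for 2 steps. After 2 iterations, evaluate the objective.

∇J = (12p, 8q)
(p₁, q₁) = (-1, 5) − 0.01·(-12, 40) = (-0.88, 4.6)
(p₂, q₂) = (-0.88, 4.6) − 0.01·(-10.56, 36.8) = (-0.7744, 4.232)
J(-0.7744, 4.232) = 75.23746816

75.23746816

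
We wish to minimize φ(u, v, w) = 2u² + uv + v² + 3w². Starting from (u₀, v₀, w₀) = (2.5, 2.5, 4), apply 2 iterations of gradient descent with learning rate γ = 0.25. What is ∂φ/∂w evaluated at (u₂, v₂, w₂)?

6

∇φ = (4u + v, u + 2v, 6w)
(u₁, v₁, w₁) = (2.5, 2.5, 4) − 0.25·(12.5, 7.5, 24) = (-0.625, 0.625, -2)
(u₂, v₂, w₂) = (-0.625, 0.625, -2) − 0.25·(-1.875, 0.625, -12) = (-0.15625, 0.46875, 1)
∂φ/∂w at (-0.15625, 0.46875, 1) = 6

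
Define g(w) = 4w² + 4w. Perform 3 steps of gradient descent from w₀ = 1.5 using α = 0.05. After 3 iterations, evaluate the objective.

g′(w) = 8w + 4
Step 1: g′(1.5) = 16; w₁ = 1.5 − 0.05·16 = 0.7
Step 2: g′(0.7) = 9.6; w₂ = 0.7 − 0.05·9.6 = 0.22
Step 3: g′(0.22) = 5.76; w₃ = 0.22 − 0.05·5.76 = -0.068
g(-0.068) = -0.253504

-0.253504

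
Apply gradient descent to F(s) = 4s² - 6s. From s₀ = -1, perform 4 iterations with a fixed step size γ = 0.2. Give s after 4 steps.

F′(s) = 8s - 6
Step 1: F′(-1) = -14; s₁ = -1 − 0.2·(-14) = 1.8
Step 2: F′(1.8) = 8.4; s₂ = 1.8 − 0.2·8.4 = 0.12
Step 3: F′(0.12) = -5.04; s₃ = 0.12 − 0.2·(-5.04) = 1.128
Step 4: F′(1.128) = 3.024; s₄ = 1.128 − 0.2·3.024 = 0.5232

0.5232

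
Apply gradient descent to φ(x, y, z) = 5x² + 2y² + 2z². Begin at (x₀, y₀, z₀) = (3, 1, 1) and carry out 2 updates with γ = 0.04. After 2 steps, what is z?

0.7056

∇φ = (10x, 4y, 4z)
(x₁, y₁, z₁) = (3, 1, 1) − 0.04·(30, 4, 4) = (1.8, 0.84, 0.84)
(x₂, y₂, z₂) = (1.8, 0.84, 0.84) − 0.04·(18, 3.36, 3.36) = (1.08, 0.7056, 0.7056)
z = 0.7056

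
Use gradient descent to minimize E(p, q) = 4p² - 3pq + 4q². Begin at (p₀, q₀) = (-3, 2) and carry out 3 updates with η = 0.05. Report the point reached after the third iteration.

(-0.43875, 0.016875)

∇E = (8p - 3q, -3p + 8q)
(p₁, q₁) = (-3, 2) − 0.05·(-30, 25) = (-1.5, 0.75)
(p₂, q₂) = (-1.5, 0.75) − 0.05·(-14.25, 10.5) = (-0.7875, 0.225)
(p₃, q₃) = (-0.7875, 0.225) − 0.05·(-6.975, 4.1625) = (-0.43875, 0.016875)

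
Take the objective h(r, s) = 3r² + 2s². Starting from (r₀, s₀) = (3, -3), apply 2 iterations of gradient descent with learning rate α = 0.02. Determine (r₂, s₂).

∇h = (6r, 4s)
(r₁, s₁) = (3, -3) − 0.02·(18, -12) = (2.64, -2.76)
(r₂, s₂) = (2.64, -2.76) − 0.02·(15.84, -11.04) = (2.3232, -2.5392)

(2.3232, -2.5392)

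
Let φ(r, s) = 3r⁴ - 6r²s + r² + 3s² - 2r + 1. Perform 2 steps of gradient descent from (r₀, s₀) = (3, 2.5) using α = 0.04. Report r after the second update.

114.41597184

∇φ = (12r³ - 12rs + 2r - 2, -6r² + 6s)
Step 1: at (3, 2.5), ∇φ = (238, -39) → (3, 2.5) − 0.04·(238, -39) = (-6.52, 4.06)
Step 2: at (-6.52, 4.06), ∇φ = (-3023.399296, -230.7024) → (-6.52, 4.06) − 0.04·(-3023.399296, -230.7024) = (114.41597184, 13.288096)
r = 114.41597184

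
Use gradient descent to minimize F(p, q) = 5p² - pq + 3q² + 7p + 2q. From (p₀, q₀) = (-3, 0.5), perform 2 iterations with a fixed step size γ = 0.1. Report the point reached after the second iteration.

∇F = (10p - q + 7, -p + 6q + 2)
Step 1: at (-3, 0.5), ∇F = (-23.5, 8) → (-3, 0.5) − 0.1·(-23.5, 8) = (-0.65, -0.3)
Step 2: at (-0.65, -0.3), ∇F = (0.8, 0.85) → (-0.65, -0.3) − 0.1·(0.8, 0.85) = (-0.73, -0.385)

(-0.73, -0.385)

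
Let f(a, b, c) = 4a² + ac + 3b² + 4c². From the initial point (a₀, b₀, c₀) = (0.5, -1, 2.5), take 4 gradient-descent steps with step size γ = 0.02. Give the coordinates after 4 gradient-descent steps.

∇f = (8a + c, 6b, a + 8c)
Step 1: at (0.5, -1, 2.5), ∇f = (6.5, -6, 20.5) → (0.5, -1, 2.5) − 0.02·(6.5, -6, 20.5) = (0.37, -0.88, 2.09)
Step 2: at (0.37, -0.88, 2.09), ∇f = (5.05, -5.28, 17.09) → (0.37, -0.88, 2.09) − 0.02·(5.05, -5.28, 17.09) = (0.269, -0.7744, 1.7482)
Step 3: at (0.269, -0.7744, 1.7482), ∇f = (3.9002, -4.6464, 14.2546) → (0.269, -0.7744, 1.7482) − 0.02·(3.9002, -4.6464, 14.2546) = (0.190996, -0.681472, 1.463108)
Step 4: at (0.190996, -0.681472, 1.463108), ∇f = (2.991076, -4.088832, 11.89586) → (0.190996, -0.681472, 1.463108) − 0.02·(2.991076, -4.088832, 11.89586) = (0.13117448, -0.59969536, 1.2251908)

(0.13117448, -0.59969536, 1.2251908)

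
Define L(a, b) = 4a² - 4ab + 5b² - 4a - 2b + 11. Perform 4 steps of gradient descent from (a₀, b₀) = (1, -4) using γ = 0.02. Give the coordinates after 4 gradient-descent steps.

(0.07904, -1.41315328)

∇L = (8a - 4b - 4, -4a + 10b - 2)
(a₁, b₁) = (1, -4) − 0.02·(20, -46) = (0.6, -3.08)
(a₂, b₂) = (0.6, -3.08) − 0.02·(13.12, -35.2) = (0.3376, -2.376)
(a₃, b₃) = (0.3376, -2.376) − 0.02·(8.2048, -27.1104) = (0.173504, -1.833792)
(a₄, b₄) = (0.173504, -1.833792) − 0.02·(4.7232, -21.031936) = (0.07904, -1.41315328)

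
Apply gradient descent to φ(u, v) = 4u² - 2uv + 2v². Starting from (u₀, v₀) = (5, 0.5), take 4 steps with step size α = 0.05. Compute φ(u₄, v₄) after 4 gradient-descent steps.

3.068339455

∇φ = (8u - 2v, -2u + 4v)
(u₁, v₁) = (5, 0.5) − 0.05·(39, -8) = (3.05, 0.9)
(u₂, v₂) = (3.05, 0.9) − 0.05·(22.6, -2.5) = (1.92, 1.025)
(u₃, v₃) = (1.92, 1.025) − 0.05·(13.31, 0.26) = (1.2545, 1.012)
(u₄, v₄) = (1.2545, 1.012) − 0.05·(8.012, 1.539) = (0.8539, 0.93505)
φ(0.8539, 0.93505) = 3.068339455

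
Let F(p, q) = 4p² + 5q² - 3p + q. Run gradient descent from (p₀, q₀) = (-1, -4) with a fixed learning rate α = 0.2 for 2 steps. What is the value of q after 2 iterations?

∇F = (8p - 3, 10q + 1)
Step 1: at (-1, -4), ∇F = (-11, -39) → (-1, -4) − 0.2·(-11, -39) = (1.2, 3.8)
Step 2: at (1.2, 3.8), ∇F = (6.6, 39) → (1.2, 3.8) − 0.2·(6.6, 39) = (-0.12, -4)
q = -4

-4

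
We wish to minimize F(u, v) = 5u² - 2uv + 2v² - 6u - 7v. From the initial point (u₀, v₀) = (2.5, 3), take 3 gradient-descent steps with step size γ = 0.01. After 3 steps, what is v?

2.992564

∇F = (10u - 2v - 6, -2u + 4v - 7)
Step 1: at (2.5, 3), ∇F = (13, 0) → (2.5, 3) − 0.01·(13, 0) = (2.37, 3)
Step 2: at (2.37, 3), ∇F = (11.7, 0.26) → (2.37, 3) − 0.01·(11.7, 0.26) = (2.253, 2.9974)
Step 3: at (2.253, 2.9974), ∇F = (10.5352, 0.4836) → (2.253, 2.9974) − 0.01·(10.5352, 0.4836) = (2.147648, 2.992564)
v = 2.992564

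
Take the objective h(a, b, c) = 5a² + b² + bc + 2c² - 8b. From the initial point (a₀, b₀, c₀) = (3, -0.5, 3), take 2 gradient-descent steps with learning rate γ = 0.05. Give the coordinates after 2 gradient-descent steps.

∇h = (10a, 2b + c - 8, b + 4c)
(a₁, b₁, c₁) = (3, -0.5, 3) − 0.05·(30, -6, 11.5) = (1.5, -0.2, 2.425)
(a₂, b₂, c₂) = (1.5, -0.2, 2.425) − 0.05·(15, -5.975, 9.5) = (0.75, 0.09875, 1.95)

(0.75, 0.09875, 1.95)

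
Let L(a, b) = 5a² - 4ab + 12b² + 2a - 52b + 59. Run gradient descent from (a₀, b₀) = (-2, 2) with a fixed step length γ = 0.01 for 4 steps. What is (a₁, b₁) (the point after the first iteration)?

(-1.74, 1.96)

∇L = (10a - 4b + 2, -4a + 24b - 52)
(a₁, b₁) = (-2, 2) − 0.01·(-26, 4) = (-1.74, 1.96)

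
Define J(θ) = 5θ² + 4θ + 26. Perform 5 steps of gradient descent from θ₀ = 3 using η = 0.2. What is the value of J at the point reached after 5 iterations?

83

J′(θ) = 10θ + 4
θ₁ = 3 − 0.2·34 = -3.8
θ₂ = -3.8 − 0.2·(-34) = 3
θ₃ = 3 − 0.2·34 = -3.8
θ₄ = -3.8 − 0.2·(-34) = 3
θ₅ = 3 − 0.2·34 = -3.8
J(-3.8) = 83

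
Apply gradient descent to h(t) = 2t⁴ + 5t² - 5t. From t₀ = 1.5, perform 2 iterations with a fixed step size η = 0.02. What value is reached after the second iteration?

h′(t) = 8t³ + 10t - 5
Step 1: h′(1.5) = 37; t₁ = 1.5 − 0.02·37 = 0.76
Step 2: h′(0.76) = 6.111808; t₂ = 0.76 − 0.02·6.111808 = 0.63776384

0.63776384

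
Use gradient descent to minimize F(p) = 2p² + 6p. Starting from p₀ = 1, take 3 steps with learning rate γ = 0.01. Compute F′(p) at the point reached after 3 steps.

F′(p) = 4p + 6
p₁ = 1 − 0.01·10 = 0.9
p₂ = 0.9 − 0.01·9.6 = 0.804
p₃ = 0.804 − 0.01·9.216 = 0.71184
F′(p) at (0.71184) = 8.84736

8.84736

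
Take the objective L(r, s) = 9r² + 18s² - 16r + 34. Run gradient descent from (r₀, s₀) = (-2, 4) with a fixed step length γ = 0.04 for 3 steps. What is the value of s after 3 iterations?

-0.340736

∇L = (18r - 16, 36s)
Step 1: at (-2, 4), ∇L = (-52, 144) → (-2, 4) − 0.04·(-52, 144) = (0.08, -1.76)
Step 2: at (0.08, -1.76), ∇L = (-14.56, -63.36) → (0.08, -1.76) − 0.04·(-14.56, -63.36) = (0.6624, 0.7744)
Step 3: at (0.6624, 0.7744), ∇L = (-4.0768, 27.8784) → (0.6624, 0.7744) − 0.04·(-4.0768, 27.8784) = (0.825472, -0.340736)
s = -0.340736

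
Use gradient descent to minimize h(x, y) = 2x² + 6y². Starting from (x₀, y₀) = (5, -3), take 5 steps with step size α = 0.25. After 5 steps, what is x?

0

∇h = (4x, 12y)
Step 1: at (5, -3), ∇h = (20, -36) → (5, -3) − 0.25·(20, -36) = (0, 6)
Step 2: at (0, 6), ∇h = (0, 72) → (0, 6) − 0.25·(0, 72) = (0, -12)
Step 3: at (0, -12), ∇h = (0, -144) → (0, -12) − 0.25·(0, -144) = (0, 24)
Step 4: at (0, 24), ∇h = (0, 288) → (0, 24) − 0.25·(0, 288) = (0, -48)
Step 5: at (0, -48), ∇h = (0, -576) → (0, -48) − 0.25·(0, -576) = (0, 96)
x = 0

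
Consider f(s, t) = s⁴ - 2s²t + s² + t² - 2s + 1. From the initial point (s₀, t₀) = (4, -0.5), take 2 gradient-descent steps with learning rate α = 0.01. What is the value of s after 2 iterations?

1.19728

∇f = (4s³ - 4st + 2s - 2, -2s² + 2t)
Step 1: at (4, -0.5), ∇f = (270, -33) → (4, -0.5) − 0.01·(270, -33) = (1.3, -0.17)
Step 2: at (1.3, -0.17), ∇f = (10.272, -3.72) → (1.3, -0.17) − 0.01·(10.272, -3.72) = (1.19728, -0.1328)
s = 1.19728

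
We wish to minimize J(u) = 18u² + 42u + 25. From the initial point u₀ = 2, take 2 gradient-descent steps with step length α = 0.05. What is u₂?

0.86

J′(u) = 36u + 42
Step 1: J′(2) = 114; u₁ = 2 − 0.05·114 = -3.7
Step 2: J′(-3.7) = -91.2; u₂ = -3.7 − 0.05·(-91.2) = 0.86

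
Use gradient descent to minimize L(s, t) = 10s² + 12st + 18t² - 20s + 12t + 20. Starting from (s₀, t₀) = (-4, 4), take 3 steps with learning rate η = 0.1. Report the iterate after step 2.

∇L = (20s + 12t - 20, 12s + 36t + 12)
(s₁, t₁) = (-4, 4) − 0.1·(-52, 108) = (1.2, -6.8)
(s₂, t₂) = (1.2, -6.8) − 0.1·(-77.6, -218.4) = (8.96, 15.04)

(8.96, 15.04)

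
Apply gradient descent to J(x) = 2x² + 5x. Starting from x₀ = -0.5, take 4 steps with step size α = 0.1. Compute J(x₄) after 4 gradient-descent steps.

J′(x) = 4x + 5
Step 1: J′(-0.5) = 3; x₁ = -0.5 − 0.1·3 = -0.8
Step 2: J′(-0.8) = 1.8; x₂ = -0.8 − 0.1·1.8 = -0.98
Step 3: J′(-0.98) = 1.08; x₃ = -0.98 − 0.1·1.08 = -1.088
Step 4: J′(-1.088) = 0.648; x₄ = -1.088 − 0.1·0.648 = -1.1528
J(-1.1528) = -3.10610432

-3.10610432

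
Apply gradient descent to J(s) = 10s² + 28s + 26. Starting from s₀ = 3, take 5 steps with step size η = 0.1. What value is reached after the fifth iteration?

J′(s) = 20s + 28
Step 1: J′(3) = 88; s₁ = 3 − 0.1·88 = -5.8
Step 2: J′(-5.8) = -88; s₂ = -5.8 − 0.1·(-88) = 3
Step 3: J′(3) = 88; s₃ = 3 − 0.1·88 = -5.8
Step 4: J′(-5.8) = -88; s₄ = -5.8 − 0.1·(-88) = 3
Step 5: J′(3) = 88; s₅ = 3 − 0.1·88 = -5.8

-5.8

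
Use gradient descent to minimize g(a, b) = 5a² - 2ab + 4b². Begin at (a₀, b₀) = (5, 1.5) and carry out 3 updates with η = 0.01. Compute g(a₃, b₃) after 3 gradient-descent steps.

66.856977943616

∇g = (10a - 2b, -2a + 8b)
(a₁, b₁) = (5, 1.5) − 0.01·(47, 2) = (4.53, 1.48)
(a₂, b₂) = (4.53, 1.48) − 0.01·(42.34, 2.78) = (4.1066, 1.4522)
(a₃, b₃) = (4.1066, 1.4522) − 0.01·(38.1616, 3.4044) = (3.724984, 1.418156)
g(3.724984, 1.418156) = 66.856977943616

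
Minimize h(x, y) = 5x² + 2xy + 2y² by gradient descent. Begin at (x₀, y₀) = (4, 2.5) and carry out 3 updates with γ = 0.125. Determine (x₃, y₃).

(-0.21875, 0.1796875)

∇h = (10x + 2y, 2x + 4y)
Step 1: at (4, 2.5), ∇h = (45, 18) → (4, 2.5) − 0.125·(45, 18) = (-1.625, 0.25)
Step 2: at (-1.625, 0.25), ∇h = (-15.75, -2.25) → (-1.625, 0.25) − 0.125·(-15.75, -2.25) = (0.34375, 0.53125)
Step 3: at (0.34375, 0.53125), ∇h = (4.5, 2.8125) → (0.34375, 0.53125) − 0.125·(4.5, 2.8125) = (-0.21875, 0.1796875)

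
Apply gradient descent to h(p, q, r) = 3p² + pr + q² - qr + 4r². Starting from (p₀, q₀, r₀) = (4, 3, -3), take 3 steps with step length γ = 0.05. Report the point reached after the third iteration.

(1.56675, 1.92575, -0.67575)

∇h = (6p + r, 2q - r, p - q + 8r)
(p₁, q₁, r₁) = (4, 3, -3) − 0.05·(21, 9, -23) = (2.95, 2.55, -1.85)
(p₂, q₂, r₂) = (2.95, 2.55, -1.85) − 0.05·(15.85, 6.95, -14.4) = (2.1575, 2.2025, -1.13)
(p₃, q₃, r₃) = (2.1575, 2.2025, -1.13) − 0.05·(11.815, 5.535, -9.085) = (1.56675, 1.92575, -0.67575)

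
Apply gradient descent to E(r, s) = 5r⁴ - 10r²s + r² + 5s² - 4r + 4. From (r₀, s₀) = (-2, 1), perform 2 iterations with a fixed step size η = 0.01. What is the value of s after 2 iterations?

1.22184

∇E = (20r³ - 20rs + 2r - 4, -10r² + 10s)
(r₁, s₁) = (-2, 1) − 0.01·(-128, -30) = (-0.72, 1.3)
(r₂, s₂) = (-0.72, 1.3) − 0.01·(5.81504, 7.816) = (-0.7781504, 1.22184)
s = 1.22184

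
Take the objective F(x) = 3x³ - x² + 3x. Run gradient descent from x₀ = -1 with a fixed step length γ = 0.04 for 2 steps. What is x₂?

F′(x) = 9x² - 2x + 3
Step 1: F′(-1) = 14; x₁ = -1 − 0.04·14 = -1.56
Step 2: F′(-1.56) = 28.0224; x₂ = -1.56 − 0.04·28.0224 = -2.680896

-2.680896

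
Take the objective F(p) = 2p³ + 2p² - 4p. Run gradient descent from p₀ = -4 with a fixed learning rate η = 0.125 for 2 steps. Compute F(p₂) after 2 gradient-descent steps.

-5799314.96826171875

F′(p) = 6p² + 4p - 4
Step 1: F′(-4) = 76; p₁ = -4 − 0.125·76 = -13.5
Step 2: F′(-13.5) = 1035.5; p₂ = -13.5 − 0.125·1035.5 = -142.9375
F(-142.9375) = -5799314.96826171875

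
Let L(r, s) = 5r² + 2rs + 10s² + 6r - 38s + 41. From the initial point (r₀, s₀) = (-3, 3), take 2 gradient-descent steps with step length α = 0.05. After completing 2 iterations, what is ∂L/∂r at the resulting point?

-5.48

∇L = (10r + 2s + 6, 2r + 20s - 38)
(r₁, s₁) = (-3, 3) − 0.05·(-18, 16) = (-2.1, 2.2)
(r₂, s₂) = (-2.1, 2.2) − 0.05·(-10.6, 1.8) = (-1.57, 2.11)
∂L/∂r at (-1.57, 2.11) = -5.48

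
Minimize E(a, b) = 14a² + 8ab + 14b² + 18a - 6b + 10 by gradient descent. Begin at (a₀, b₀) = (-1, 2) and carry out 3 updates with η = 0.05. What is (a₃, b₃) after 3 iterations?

(-1.108, 0.092)

∇E = (28a + 8b + 18, 8a + 28b - 6)
Step 1: at (-1, 2), ∇E = (6, 42) → (-1, 2) − 0.05·(6, 42) = (-1.3, -0.1)
Step 2: at (-1.3, -0.1), ∇E = (-19.2, -19.2) → (-1.3, -0.1) − 0.05·(-19.2, -19.2) = (-0.34, 0.86)
Step 3: at (-0.34, 0.86), ∇E = (15.36, 15.36) → (-0.34, 0.86) − 0.05·(15.36, 15.36) = (-1.108, 0.092)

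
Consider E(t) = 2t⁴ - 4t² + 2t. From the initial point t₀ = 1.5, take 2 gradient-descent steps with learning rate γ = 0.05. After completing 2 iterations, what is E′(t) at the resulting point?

E′(t) = 8t³ - 8t + 2
Step 1: E′(1.5) = 17; t₁ = 1.5 − 0.05·17 = 0.65
Step 2: E′(0.65) = -1.003; t₂ = 0.65 − 0.05·(-1.003) = 0.70015
E′(t) at (0.70015) = -0.855435621973

-0.855435621973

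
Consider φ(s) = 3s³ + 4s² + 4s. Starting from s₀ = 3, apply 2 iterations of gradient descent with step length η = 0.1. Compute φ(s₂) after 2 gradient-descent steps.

φ′(s) = 9s² + 8s + 4
Step 1: φ′(3) = 109; s₁ = 3 − 0.1·109 = -7.9
Step 2: φ′(-7.9) = 502.49; s₂ = -7.9 − 0.1·502.49 = -58.149
φ(-58.149) = -576566.094041847

-576566.094041847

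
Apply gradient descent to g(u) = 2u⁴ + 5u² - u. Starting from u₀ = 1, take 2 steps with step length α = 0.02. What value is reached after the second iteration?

g′(u) = 8u³ + 10u - 1
u₁ = 1 − 0.02·17 = 0.66
u₂ = 0.66 − 0.02·7.899968 = 0.50200064

0.50200064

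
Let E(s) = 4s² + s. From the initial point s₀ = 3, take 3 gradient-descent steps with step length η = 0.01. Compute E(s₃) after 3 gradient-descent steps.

E′(s) = 8s + 1
s₁ = 3 − 0.01·25 = 2.75
s₂ = 2.75 − 0.01·23 = 2.52
s₃ = 2.52 − 0.01·21.16 = 2.3084
E(2.3084) = 23.62324224

23.62324224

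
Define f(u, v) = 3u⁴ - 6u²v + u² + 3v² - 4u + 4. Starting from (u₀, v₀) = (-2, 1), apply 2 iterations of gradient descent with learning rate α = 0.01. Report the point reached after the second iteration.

∇f = (12u³ - 12uv + 2u - 4, -6u² + 6v)
(u₁, v₁) = (-2, 1) − 0.01·(-80, -18) = (-1.2, 1.18)
(u₂, v₂) = (-1.2, 1.18) − 0.01·(-10.144, -1.56) = (-1.09856, 1.1956)

(-1.09856, 1.1956)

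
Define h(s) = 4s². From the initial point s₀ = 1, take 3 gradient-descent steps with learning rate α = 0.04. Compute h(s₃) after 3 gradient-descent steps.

0.395469930496

h′(s) = 8s
s₁ = 1 − 0.04·8 = 0.68
s₂ = 0.68 − 0.04·5.44 = 0.4624
s₃ = 0.4624 − 0.04·3.6992 = 0.314432
h(0.314432) = 0.395469930496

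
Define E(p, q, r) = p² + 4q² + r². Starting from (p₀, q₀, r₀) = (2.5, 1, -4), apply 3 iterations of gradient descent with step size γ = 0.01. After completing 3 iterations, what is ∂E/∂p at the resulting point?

∇E = (2p, 8q, 2r)
(p₁, q₁, r₁) = (2.5, 1, -4) − 0.01·(5, 8, -8) = (2.45, 0.92, -3.92)
(p₂, q₂, r₂) = (2.45, 0.92, -3.92) − 0.01·(4.9, 7.36, -7.84) = (2.401, 0.8464, -3.8416)
(p₃, q₃, r₃) = (2.401, 0.8464, -3.8416) − 0.01·(4.802, 6.7712, -7.6832) = (2.35298, 0.778688, -3.764768)
∂E/∂p at (2.35298, 0.778688, -3.764768) = 4.70596

4.70596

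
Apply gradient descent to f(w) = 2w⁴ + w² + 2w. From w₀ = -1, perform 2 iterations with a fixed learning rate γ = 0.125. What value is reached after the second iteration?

f′(w) = 8w³ + 2w + 2
w₁ = -1 − 0.125·(-8) = 0
w₂ = 0 − 0.125·2 = -0.25

-0.25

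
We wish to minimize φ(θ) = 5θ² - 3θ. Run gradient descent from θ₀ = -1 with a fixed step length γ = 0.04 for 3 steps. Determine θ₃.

0.0192

φ′(θ) = 10θ - 3
θ₁ = -1 − 0.04·(-13) = -0.48
θ₂ = -0.48 − 0.04·(-7.8) = -0.168
θ₃ = -0.168 − 0.04·(-4.68) = 0.0192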